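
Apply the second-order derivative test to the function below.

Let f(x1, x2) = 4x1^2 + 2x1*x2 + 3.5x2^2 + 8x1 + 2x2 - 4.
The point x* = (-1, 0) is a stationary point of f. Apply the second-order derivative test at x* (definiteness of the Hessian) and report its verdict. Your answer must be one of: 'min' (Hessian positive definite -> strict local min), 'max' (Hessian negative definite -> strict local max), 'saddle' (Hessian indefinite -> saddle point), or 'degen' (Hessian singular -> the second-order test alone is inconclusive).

Compute the Hessian H = grad^2 f:
  H = [[8, 2], [2, 7]]
Verify stationarity: grad f(x*) = H x* + g = (0, 0).
Eigenvalues of H: 5.4384, 9.5616.
Both eigenvalues > 0, so H is positive definite -> x* is a strict local min.

min


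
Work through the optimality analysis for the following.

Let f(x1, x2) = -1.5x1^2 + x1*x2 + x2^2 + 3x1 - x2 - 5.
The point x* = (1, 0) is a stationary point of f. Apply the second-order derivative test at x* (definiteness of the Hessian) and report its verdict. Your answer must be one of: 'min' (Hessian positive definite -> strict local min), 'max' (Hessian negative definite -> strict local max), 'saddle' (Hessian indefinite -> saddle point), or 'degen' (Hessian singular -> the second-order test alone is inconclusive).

Compute the Hessian H = grad^2 f:
  H = [[-3, 1], [1, 2]]
Verify stationarity: grad f(x*) = H x* + g = (0, 0).
Eigenvalues of H: -3.1926, 2.1926.
Eigenvalues have mixed signs, so H is indefinite -> x* is a saddle point.

saddle


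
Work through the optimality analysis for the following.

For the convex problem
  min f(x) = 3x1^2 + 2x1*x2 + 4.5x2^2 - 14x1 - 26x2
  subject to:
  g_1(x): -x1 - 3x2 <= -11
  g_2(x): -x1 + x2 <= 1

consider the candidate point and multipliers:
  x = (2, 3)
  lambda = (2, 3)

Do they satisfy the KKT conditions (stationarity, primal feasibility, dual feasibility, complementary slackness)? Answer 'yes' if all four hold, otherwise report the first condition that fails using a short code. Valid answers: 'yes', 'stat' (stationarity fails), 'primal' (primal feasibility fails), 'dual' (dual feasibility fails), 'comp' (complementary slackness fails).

Gradient of f: grad f(x) = Q x + c = (4, 5)
Constraint values g_i(x) = a_i^T x - b_i:
  g_1((2, 3)) = 0
  g_2((2, 3)) = 0
Stationarity residual: grad f(x) + sum_i lambda_i a_i = (-1, 2)
  -> stationarity FAILS
Primal feasibility (all g_i <= 0): OK
Dual feasibility (all lambda_i >= 0): OK
Complementary slackness (lambda_i * g_i(x) = 0 for all i): OK

Verdict: the first failing condition is stationarity -> stat.

stat


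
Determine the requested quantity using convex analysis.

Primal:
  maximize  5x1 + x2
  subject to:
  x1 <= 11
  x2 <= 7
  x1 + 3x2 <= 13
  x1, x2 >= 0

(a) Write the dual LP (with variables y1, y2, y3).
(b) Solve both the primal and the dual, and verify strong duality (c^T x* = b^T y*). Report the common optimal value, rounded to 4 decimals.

The standard primal-dual pair for 'max c^T x s.t. A x <= b, x >= 0' is:
  Dual:  min b^T y  s.t.  A^T y >= c,  y >= 0.

So the dual LP is:
  minimize  11y1 + 7y2 + 13y3
  subject to:
    y1 + y3 >= 5
    y2 + 3y3 >= 1
    y1, y2, y3 >= 0

Solving the primal: x* = (11, 0.6667).
  primal value c^T x* = 55.6667.
Solving the dual: y* = (4.6667, 0, 0.3333).
  dual value b^T y* = 55.6667.
Strong duality: c^T x* = b^T y*. Confirmed.

55.6667


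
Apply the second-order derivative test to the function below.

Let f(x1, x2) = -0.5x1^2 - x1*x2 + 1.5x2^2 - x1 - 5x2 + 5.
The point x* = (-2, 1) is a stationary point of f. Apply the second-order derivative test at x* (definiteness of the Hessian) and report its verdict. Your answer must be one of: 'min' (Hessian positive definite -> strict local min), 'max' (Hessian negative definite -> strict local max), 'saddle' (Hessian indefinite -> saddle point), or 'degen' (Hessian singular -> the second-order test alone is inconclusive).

Compute the Hessian H = grad^2 f:
  H = [[-1, -1], [-1, 3]]
Verify stationarity: grad f(x*) = H x* + g = (0, 0).
Eigenvalues of H: -1.2361, 3.2361.
Eigenvalues have mixed signs, so H is indefinite -> x* is a saddle point.

saddle


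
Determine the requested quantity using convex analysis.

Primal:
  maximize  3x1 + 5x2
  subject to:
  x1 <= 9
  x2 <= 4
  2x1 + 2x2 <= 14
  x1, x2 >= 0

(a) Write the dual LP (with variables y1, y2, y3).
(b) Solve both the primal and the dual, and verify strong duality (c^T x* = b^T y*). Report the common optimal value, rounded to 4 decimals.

The standard primal-dual pair for 'max c^T x s.t. A x <= b, x >= 0' is:
  Dual:  min b^T y  s.t.  A^T y >= c,  y >= 0.

So the dual LP is:
  minimize  9y1 + 4y2 + 14y3
  subject to:
    y1 + 2y3 >= 3
    y2 + 2y3 >= 5
    y1, y2, y3 >= 0

Solving the primal: x* = (3, 4).
  primal value c^T x* = 29.
Solving the dual: y* = (0, 2, 1.5).
  dual value b^T y* = 29.
Strong duality: c^T x* = b^T y*. Confirmed.

29


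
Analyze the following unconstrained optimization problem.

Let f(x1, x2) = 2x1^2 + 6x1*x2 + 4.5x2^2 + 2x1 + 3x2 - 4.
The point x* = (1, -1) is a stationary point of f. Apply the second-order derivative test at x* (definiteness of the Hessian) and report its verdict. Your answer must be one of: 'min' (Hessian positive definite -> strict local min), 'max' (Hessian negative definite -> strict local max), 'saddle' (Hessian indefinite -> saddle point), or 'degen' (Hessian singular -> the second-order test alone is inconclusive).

Compute the Hessian H = grad^2 f:
  H = [[4, 6], [6, 9]]
Verify stationarity: grad f(x*) = H x* + g = (0, 0).
Eigenvalues of H: 0, 13.
H has a zero eigenvalue (singular; positive semidefinite but not definite), so H is neither positive definite, negative definite, nor indefinite. The second-order test alone is inconclusive -> degen.
(Indeed, f is constant along the null direction of H through x*, so x* is not a strict local extremum.)

degen


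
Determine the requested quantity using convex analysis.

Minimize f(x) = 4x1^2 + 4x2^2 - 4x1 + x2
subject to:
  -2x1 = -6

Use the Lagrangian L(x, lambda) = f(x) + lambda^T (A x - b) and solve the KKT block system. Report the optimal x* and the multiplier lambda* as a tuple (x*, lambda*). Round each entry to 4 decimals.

Form the Lagrangian:
  L(x, lambda) = (1/2) x^T Q x + c^T x + lambda^T (A x - b)
Stationarity (grad_x L = 0): Q x + c + A^T lambda = 0.
Primal feasibility: A x = b.

This gives the KKT block system:
  [ Q   A^T ] [ x     ]   [-c ]
  [ A    0  ] [ lambda ] = [ b ]

Solving the linear system:
  x*      = (3, -0.125)
  lambda* = (10)
  f(x*)   = 23.9375

x* = (3, -0.125), lambda* = (10)


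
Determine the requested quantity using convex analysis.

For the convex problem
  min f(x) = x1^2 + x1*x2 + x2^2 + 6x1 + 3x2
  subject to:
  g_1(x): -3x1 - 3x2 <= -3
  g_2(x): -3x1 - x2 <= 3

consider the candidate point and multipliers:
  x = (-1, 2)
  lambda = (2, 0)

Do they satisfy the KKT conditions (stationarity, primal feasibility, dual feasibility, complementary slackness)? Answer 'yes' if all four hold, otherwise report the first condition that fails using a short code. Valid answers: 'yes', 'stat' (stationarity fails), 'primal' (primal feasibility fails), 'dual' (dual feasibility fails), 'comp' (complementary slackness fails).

Gradient of f: grad f(x) = Q x + c = (6, 6)
Constraint values g_i(x) = a_i^T x - b_i:
  g_1((-1, 2)) = 0
  g_2((-1, 2)) = -2
Stationarity residual: grad f(x) + sum_i lambda_i a_i = (0, 0)
  -> stationarity OK
Primal feasibility (all g_i <= 0): OK
Dual feasibility (all lambda_i >= 0): OK
Complementary slackness (lambda_i * g_i(x) = 0 for all i): OK

Verdict: yes, KKT holds.

yes


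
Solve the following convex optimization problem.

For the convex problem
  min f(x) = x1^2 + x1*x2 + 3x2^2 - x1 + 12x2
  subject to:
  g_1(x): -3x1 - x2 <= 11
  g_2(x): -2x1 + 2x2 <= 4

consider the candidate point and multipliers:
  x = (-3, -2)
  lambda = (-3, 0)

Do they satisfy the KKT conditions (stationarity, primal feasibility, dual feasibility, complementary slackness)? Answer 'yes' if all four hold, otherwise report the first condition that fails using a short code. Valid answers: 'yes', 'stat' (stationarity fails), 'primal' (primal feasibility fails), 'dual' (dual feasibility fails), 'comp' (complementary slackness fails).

Gradient of f: grad f(x) = Q x + c = (-9, -3)
Constraint values g_i(x) = a_i^T x - b_i:
  g_1((-3, -2)) = 0
  g_2((-3, -2)) = -2
Stationarity residual: grad f(x) + sum_i lambda_i a_i = (0, 0)
  -> stationarity OK
Primal feasibility (all g_i <= 0): OK
Dual feasibility (all lambda_i >= 0): FAILS
Complementary slackness (lambda_i * g_i(x) = 0 for all i): OK

Verdict: the first failing condition is dual_feasibility -> dual.

dual


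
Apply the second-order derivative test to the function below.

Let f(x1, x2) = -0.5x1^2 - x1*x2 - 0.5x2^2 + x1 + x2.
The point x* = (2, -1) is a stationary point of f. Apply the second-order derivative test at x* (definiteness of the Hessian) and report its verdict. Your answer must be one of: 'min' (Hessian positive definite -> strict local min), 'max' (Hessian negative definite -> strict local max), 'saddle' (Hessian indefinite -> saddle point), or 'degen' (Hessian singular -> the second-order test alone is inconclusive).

Compute the Hessian H = grad^2 f:
  H = [[-1, -1], [-1, -1]]
Verify stationarity: grad f(x*) = H x* + g = (0, 0).
Eigenvalues of H: -2, 0.
H has a zero eigenvalue (singular; negative semidefinite but not definite), so H is neither positive definite, negative definite, nor indefinite. The second-order test alone is inconclusive -> degen.
(Indeed, f is constant along the null direction of H through x*, so x* is not a strict local extremum.)

degen


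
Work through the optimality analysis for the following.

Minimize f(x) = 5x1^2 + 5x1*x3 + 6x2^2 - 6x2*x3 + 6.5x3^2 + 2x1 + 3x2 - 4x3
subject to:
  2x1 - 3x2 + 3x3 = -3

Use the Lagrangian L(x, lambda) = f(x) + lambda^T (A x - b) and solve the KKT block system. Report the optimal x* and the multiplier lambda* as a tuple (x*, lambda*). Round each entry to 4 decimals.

Form the Lagrangian:
  L(x, lambda) = (1/2) x^T Q x + c^T x + lambda^T (A x - b)
Stationarity (grad_x L = 0): Q x + c + A^T lambda = 0.
Primal feasibility: A x = b.

This gives the KKT block system:
  [ Q   A^T ] [ x     ]   [-c ]
  [ A    0  ] [ lambda ] = [ b ]

Solving the linear system:
  x*      = (-0.938, 0.6394, 0.2648)
  lambda* = (3.0282)
  f(x*)   = 4.0338

x* = (-0.938, 0.6394, 0.2648), lambda* = (3.0282)


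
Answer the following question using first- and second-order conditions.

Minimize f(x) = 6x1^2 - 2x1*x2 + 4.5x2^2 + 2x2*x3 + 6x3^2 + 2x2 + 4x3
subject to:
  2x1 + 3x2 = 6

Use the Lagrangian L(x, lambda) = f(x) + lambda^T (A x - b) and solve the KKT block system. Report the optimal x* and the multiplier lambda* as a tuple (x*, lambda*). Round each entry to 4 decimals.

Form the Lagrangian:
  L(x, lambda) = (1/2) x^T Q x + c^T x + lambda^T (A x - b)
Stationarity (grad_x L = 0): Q x + c + A^T lambda = 0.
Primal feasibility: A x = b.

This gives the KKT block system:
  [ Q   A^T ] [ x     ]   [-c ]
  [ A    0  ] [ lambda ] = [ b ]

Solving the linear system:
  x*      = (0.888, 1.408, -0.568)
  lambda* = (-3.92)
  f(x*)   = 12.032

x* = (0.888, 1.408, -0.568), lambda* = (-3.92)


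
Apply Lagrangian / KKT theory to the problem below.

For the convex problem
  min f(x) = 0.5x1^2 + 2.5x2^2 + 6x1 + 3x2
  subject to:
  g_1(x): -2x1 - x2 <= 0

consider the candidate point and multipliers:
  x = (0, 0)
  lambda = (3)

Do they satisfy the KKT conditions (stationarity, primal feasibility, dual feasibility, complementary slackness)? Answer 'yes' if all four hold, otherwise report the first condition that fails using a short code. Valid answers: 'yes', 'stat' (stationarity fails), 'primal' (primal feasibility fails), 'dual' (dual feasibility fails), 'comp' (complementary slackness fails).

Gradient of f: grad f(x) = Q x + c = (6, 3)
Constraint values g_i(x) = a_i^T x - b_i:
  g_1((0, 0)) = 0
Stationarity residual: grad f(x) + sum_i lambda_i a_i = (0, 0)
  -> stationarity OK
Primal feasibility (all g_i <= 0): OK
Dual feasibility (all lambda_i >= 0): OK
Complementary slackness (lambda_i * g_i(x) = 0 for all i): OK

Verdict: yes, KKT holds.

yes


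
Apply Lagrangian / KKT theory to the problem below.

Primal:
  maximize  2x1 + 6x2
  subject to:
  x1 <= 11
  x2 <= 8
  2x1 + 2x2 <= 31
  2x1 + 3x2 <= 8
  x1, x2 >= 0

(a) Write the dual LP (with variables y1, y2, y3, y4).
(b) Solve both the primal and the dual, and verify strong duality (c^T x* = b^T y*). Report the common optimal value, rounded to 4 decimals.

The standard primal-dual pair for 'max c^T x s.t. A x <= b, x >= 0' is:
  Dual:  min b^T y  s.t.  A^T y >= c,  y >= 0.

So the dual LP is:
  minimize  11y1 + 8y2 + 31y3 + 8y4
  subject to:
    y1 + 2y3 + 2y4 >= 2
    y2 + 2y3 + 3y4 >= 6
    y1, y2, y3, y4 >= 0

Solving the primal: x* = (0, 2.6667).
  primal value c^T x* = 16.
Solving the dual: y* = (0, 0, 0, 2).
  dual value b^T y* = 16.
Strong duality: c^T x* = b^T y*. Confirmed.

16


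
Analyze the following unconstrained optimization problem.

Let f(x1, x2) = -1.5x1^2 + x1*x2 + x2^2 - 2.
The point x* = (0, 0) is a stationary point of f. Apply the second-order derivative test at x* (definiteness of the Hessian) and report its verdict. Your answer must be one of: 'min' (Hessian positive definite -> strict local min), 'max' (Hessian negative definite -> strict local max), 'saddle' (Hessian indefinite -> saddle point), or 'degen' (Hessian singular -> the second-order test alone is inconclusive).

Compute the Hessian H = grad^2 f:
  H = [[-3, 1], [1, 2]]
Verify stationarity: grad f(x*) = H x* + g = (0, 0).
Eigenvalues of H: -3.1926, 2.1926.
Eigenvalues have mixed signs, so H is indefinite -> x* is a saddle point.

saddle


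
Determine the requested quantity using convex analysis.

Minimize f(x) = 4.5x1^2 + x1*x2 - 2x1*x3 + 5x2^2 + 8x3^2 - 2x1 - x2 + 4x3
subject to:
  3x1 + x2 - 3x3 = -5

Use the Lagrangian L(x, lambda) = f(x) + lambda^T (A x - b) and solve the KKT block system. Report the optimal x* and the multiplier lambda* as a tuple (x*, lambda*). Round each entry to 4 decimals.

Form the Lagrangian:
  L(x, lambda) = (1/2) x^T Q x + c^T x + lambda^T (A x - b)
Stationarity (grad_x L = 0): Q x + c + A^T lambda = 0.
Primal feasibility: A x = b.

This gives the KKT block system:
  [ Q   A^T ] [ x     ]   [-c ]
  [ A    0  ] [ lambda ] = [ b ]

Solving the linear system:
  x*      = (-1.1435, -0.2328, 0.4455)
  lambda* = (4.4719)
  f(x*)   = 13.3307

x* = (-1.1435, -0.2328, 0.4455), lambda* = (4.4719)


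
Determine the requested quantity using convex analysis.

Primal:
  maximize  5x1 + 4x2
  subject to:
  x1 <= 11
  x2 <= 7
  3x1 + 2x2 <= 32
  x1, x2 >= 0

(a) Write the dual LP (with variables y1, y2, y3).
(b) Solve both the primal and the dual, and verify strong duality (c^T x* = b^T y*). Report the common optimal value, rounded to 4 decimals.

The standard primal-dual pair for 'max c^T x s.t. A x <= b, x >= 0' is:
  Dual:  min b^T y  s.t.  A^T y >= c,  y >= 0.

So the dual LP is:
  minimize  11y1 + 7y2 + 32y3
  subject to:
    y1 + 3y3 >= 5
    y2 + 2y3 >= 4
    y1, y2, y3 >= 0

Solving the primal: x* = (6, 7).
  primal value c^T x* = 58.
Solving the dual: y* = (0, 0.6667, 1.6667).
  dual value b^T y* = 58.
Strong duality: c^T x* = b^T y*. Confirmed.

58


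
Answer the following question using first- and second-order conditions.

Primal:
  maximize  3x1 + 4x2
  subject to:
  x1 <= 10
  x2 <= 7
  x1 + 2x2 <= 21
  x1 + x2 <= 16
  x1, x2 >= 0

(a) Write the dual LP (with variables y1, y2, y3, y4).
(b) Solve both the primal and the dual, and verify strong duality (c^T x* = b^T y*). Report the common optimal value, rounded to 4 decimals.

The standard primal-dual pair for 'max c^T x s.t. A x <= b, x >= 0' is:
  Dual:  min b^T y  s.t.  A^T y >= c,  y >= 0.

So the dual LP is:
  minimize  10y1 + 7y2 + 21y3 + 16y4
  subject to:
    y1 + y3 + y4 >= 3
    y2 + 2y3 + y4 >= 4
    y1, y2, y3, y4 >= 0

Solving the primal: x* = (10, 5.5).
  primal value c^T x* = 52.
Solving the dual: y* = (1, 0, 2, 0).
  dual value b^T y* = 52.
Strong duality: c^T x* = b^T y*. Confirmed.

52


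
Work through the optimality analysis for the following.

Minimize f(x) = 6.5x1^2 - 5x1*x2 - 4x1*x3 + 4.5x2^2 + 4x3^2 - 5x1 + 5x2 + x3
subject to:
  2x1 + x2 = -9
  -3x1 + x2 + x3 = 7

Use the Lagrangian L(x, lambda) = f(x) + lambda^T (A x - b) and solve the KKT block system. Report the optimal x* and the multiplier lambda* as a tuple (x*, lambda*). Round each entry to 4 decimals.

Form the Lagrangian:
  L(x, lambda) = (1/2) x^T Q x + c^T x + lambda^T (A x - b)
Stationarity (grad_x L = 0): Q x + c + A^T lambda = 0.
Primal feasibility: A x = b.

This gives the KKT block system:
  [ Q   A^T ] [ x     ]   [-c ]
  [ A    0  ] [ lambda ] = [ b ]

Solving the linear system:
  x*      = (-3.3755, -2.2489, -0.8777)
  lambda* = (5.8428, -7.4803)
  f(x*)   = 54.8515

x* = (-3.3755, -2.2489, -0.8777), lambda* = (5.8428, -7.4803)


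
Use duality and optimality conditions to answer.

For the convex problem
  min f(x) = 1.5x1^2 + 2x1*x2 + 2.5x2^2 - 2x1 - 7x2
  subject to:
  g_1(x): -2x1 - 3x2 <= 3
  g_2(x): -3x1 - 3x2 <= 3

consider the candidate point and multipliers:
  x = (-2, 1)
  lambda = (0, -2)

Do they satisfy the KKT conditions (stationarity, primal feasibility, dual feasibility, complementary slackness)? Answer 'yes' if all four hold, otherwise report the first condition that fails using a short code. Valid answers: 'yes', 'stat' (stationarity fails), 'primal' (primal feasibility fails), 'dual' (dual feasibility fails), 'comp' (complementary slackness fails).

Gradient of f: grad f(x) = Q x + c = (-6, -6)
Constraint values g_i(x) = a_i^T x - b_i:
  g_1((-2, 1)) = -2
  g_2((-2, 1)) = 0
Stationarity residual: grad f(x) + sum_i lambda_i a_i = (0, 0)
  -> stationarity OK
Primal feasibility (all g_i <= 0): OK
Dual feasibility (all lambda_i >= 0): FAILS
Complementary slackness (lambda_i * g_i(x) = 0 for all i): OK

Verdict: the first failing condition is dual_feasibility -> dual.

dual


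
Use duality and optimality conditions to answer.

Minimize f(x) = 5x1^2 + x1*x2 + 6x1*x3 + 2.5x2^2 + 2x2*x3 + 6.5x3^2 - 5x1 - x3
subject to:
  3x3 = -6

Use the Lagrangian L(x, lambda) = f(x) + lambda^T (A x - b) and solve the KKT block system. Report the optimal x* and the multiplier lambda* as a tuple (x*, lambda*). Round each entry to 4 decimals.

Form the Lagrangian:
  L(x, lambda) = (1/2) x^T Q x + c^T x + lambda^T (A x - b)
Stationarity (grad_x L = 0): Q x + c + A^T lambda = 0.
Primal feasibility: A x = b.

This gives the KKT block system:
  [ Q   A^T ] [ x     ]   [-c ]
  [ A    0  ] [ lambda ] = [ b ]

Solving the linear system:
  x*      = (1.6531, 0.4694, -2)
  lambda* = (5.381)
  f(x*)   = 13.0102

x* = (1.6531, 0.4694, -2), lambda* = (5.381)


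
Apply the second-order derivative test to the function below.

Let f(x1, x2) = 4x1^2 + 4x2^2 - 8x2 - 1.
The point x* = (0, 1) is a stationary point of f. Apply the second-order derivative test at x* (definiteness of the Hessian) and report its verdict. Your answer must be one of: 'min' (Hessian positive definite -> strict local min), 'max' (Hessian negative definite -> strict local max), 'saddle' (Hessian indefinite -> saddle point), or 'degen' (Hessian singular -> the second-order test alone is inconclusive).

Compute the Hessian H = grad^2 f:
  H = [[8, 0], [0, 8]]
Verify stationarity: grad f(x*) = H x* + g = (0, 0).
Eigenvalues of H: 8, 8.
Both eigenvalues > 0, so H is positive definite -> x* is a strict local min.

min


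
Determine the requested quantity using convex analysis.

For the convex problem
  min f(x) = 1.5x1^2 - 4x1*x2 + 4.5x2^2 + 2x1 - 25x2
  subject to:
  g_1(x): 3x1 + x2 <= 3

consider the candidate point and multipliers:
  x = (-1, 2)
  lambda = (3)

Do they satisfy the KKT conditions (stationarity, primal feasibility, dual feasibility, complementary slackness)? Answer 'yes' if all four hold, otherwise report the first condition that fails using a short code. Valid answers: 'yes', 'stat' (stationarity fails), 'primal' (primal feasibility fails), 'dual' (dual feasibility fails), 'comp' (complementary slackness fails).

Gradient of f: grad f(x) = Q x + c = (-9, -3)
Constraint values g_i(x) = a_i^T x - b_i:
  g_1((-1, 2)) = -4
Stationarity residual: grad f(x) + sum_i lambda_i a_i = (0, 0)
  -> stationarity OK
Primal feasibility (all g_i <= 0): OK
Dual feasibility (all lambda_i >= 0): OK
Complementary slackness (lambda_i * g_i(x) = 0 for all i): FAILS

Verdict: the first failing condition is complementary_slackness -> comp.

comp


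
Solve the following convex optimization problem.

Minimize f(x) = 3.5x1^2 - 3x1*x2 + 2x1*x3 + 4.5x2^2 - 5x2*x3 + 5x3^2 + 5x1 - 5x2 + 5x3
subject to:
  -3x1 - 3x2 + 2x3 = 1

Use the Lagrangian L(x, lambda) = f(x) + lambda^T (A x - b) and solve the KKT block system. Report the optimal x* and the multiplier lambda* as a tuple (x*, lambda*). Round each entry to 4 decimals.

Form the Lagrangian:
  L(x, lambda) = (1/2) x^T Q x + c^T x + lambda^T (A x - b)
Stationarity (grad_x L = 0): Q x + c + A^T lambda = 0.
Primal feasibility: A x = b.

This gives the KKT block system:
  [ Q   A^T ] [ x     ]   [-c ]
  [ A    0  ] [ lambda ] = [ b ]

Solving the linear system:
  x*      = (-0.6486, 0.1351, -0.2703)
  lambda* = (-0.1622)
  f(x*)   = -2.5541

x* = (-0.6486, 0.1351, -0.2703), lambda* = (-0.1622)


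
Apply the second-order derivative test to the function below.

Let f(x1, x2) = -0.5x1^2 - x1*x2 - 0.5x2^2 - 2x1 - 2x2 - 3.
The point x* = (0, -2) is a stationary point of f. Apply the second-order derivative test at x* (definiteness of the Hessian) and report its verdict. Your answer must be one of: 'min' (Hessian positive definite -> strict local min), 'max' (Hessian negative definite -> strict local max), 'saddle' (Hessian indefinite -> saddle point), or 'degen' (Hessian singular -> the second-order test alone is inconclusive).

Compute the Hessian H = grad^2 f:
  H = [[-1, -1], [-1, -1]]
Verify stationarity: grad f(x*) = H x* + g = (0, 0).
Eigenvalues of H: -2, 0.
H has a zero eigenvalue (singular; negative semidefinite but not definite), so H is neither positive definite, negative definite, nor indefinite. The second-order test alone is inconclusive -> degen.
(Indeed, f is constant along the null direction of H through x*, so x* is not a strict local extremum.)

degen


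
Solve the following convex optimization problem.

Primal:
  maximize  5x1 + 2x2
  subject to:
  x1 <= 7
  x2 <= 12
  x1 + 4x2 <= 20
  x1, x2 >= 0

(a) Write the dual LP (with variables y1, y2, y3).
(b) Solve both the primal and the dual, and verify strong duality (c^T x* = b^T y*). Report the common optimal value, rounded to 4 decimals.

The standard primal-dual pair for 'max c^T x s.t. A x <= b, x >= 0' is:
  Dual:  min b^T y  s.t.  A^T y >= c,  y >= 0.

So the dual LP is:
  minimize  7y1 + 12y2 + 20y3
  subject to:
    y1 + y3 >= 5
    y2 + 4y3 >= 2
    y1, y2, y3 >= 0

Solving the primal: x* = (7, 3.25).
  primal value c^T x* = 41.5.
Solving the dual: y* = (4.5, 0, 0.5).
  dual value b^T y* = 41.5.
Strong duality: c^T x* = b^T y*. Confirmed.

41.5


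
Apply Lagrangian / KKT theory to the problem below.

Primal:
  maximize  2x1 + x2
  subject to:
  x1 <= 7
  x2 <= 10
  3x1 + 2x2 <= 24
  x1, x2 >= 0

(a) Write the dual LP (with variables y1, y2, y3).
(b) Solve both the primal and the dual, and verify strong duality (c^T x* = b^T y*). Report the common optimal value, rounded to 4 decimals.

The standard primal-dual pair for 'max c^T x s.t. A x <= b, x >= 0' is:
  Dual:  min b^T y  s.t.  A^T y >= c,  y >= 0.

So the dual LP is:
  minimize  7y1 + 10y2 + 24y3
  subject to:
    y1 + 3y3 >= 2
    y2 + 2y3 >= 1
    y1, y2, y3 >= 0

Solving the primal: x* = (7, 1.5).
  primal value c^T x* = 15.5.
Solving the dual: y* = (0.5, 0, 0.5).
  dual value b^T y* = 15.5.
Strong duality: c^T x* = b^T y*. Confirmed.

15.5


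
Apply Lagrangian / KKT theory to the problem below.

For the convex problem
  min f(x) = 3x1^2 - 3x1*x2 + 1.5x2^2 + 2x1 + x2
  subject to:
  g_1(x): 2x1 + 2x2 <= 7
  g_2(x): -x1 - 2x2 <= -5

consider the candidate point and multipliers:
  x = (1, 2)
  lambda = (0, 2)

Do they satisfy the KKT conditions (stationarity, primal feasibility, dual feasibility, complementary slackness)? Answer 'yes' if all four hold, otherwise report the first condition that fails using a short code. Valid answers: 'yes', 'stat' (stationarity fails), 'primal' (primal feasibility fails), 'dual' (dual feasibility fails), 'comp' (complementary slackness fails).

Gradient of f: grad f(x) = Q x + c = (2, 4)
Constraint values g_i(x) = a_i^T x - b_i:
  g_1((1, 2)) = -1
  g_2((1, 2)) = 0
Stationarity residual: grad f(x) + sum_i lambda_i a_i = (0, 0)
  -> stationarity OK
Primal feasibility (all g_i <= 0): OK
Dual feasibility (all lambda_i >= 0): OK
Complementary slackness (lambda_i * g_i(x) = 0 for all i): OK

Verdict: yes, KKT holds.

yes


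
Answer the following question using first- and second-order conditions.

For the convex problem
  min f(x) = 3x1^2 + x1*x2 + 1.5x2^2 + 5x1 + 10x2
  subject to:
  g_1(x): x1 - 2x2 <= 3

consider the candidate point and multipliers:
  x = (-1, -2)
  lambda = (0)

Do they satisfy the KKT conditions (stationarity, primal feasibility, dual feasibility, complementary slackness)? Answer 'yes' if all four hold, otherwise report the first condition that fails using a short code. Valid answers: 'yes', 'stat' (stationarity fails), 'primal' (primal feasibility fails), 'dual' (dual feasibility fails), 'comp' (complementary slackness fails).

Gradient of f: grad f(x) = Q x + c = (-3, 3)
Constraint values g_i(x) = a_i^T x - b_i:
  g_1((-1, -2)) = 0
Stationarity residual: grad f(x) + sum_i lambda_i a_i = (-3, 3)
  -> stationarity FAILS
Primal feasibility (all g_i <= 0): OK
Dual feasibility (all lambda_i >= 0): OK
Complementary slackness (lambda_i * g_i(x) = 0 for all i): OK

Verdict: the first failing condition is stationarity -> stat.

stat


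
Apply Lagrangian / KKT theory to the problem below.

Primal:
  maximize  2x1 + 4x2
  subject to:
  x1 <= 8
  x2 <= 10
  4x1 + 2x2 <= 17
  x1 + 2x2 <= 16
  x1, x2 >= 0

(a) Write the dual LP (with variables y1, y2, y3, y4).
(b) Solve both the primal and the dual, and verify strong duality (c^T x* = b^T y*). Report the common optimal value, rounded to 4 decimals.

The standard primal-dual pair for 'max c^T x s.t. A x <= b, x >= 0' is:
  Dual:  min b^T y  s.t.  A^T y >= c,  y >= 0.

So the dual LP is:
  minimize  8y1 + 10y2 + 17y3 + 16y4
  subject to:
    y1 + 4y3 + y4 >= 2
    y2 + 2y3 + 2y4 >= 4
    y1, y2, y3, y4 >= 0

Solving the primal: x* = (0.3333, 7.8333).
  primal value c^T x* = 32.
Solving the dual: y* = (0, 0, 0, 2).
  dual value b^T y* = 32.
Strong duality: c^T x* = b^T y*. Confirmed.

32


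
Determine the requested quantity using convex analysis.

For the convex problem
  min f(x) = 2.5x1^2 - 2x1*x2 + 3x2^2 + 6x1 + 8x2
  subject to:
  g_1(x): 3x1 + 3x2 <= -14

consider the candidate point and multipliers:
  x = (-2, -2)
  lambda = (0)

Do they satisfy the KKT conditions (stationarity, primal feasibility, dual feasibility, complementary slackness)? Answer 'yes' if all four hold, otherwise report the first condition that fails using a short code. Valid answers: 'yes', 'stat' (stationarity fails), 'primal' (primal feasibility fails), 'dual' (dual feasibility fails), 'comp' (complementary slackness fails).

Gradient of f: grad f(x) = Q x + c = (0, 0)
Constraint values g_i(x) = a_i^T x - b_i:
  g_1((-2, -2)) = 2
Stationarity residual: grad f(x) + sum_i lambda_i a_i = (0, 0)
  -> stationarity OK
Primal feasibility (all g_i <= 0): FAILS
Dual feasibility (all lambda_i >= 0): OK
Complementary slackness (lambda_i * g_i(x) = 0 for all i): OK

Verdict: the first failing condition is primal_feasibility -> primal.

primal


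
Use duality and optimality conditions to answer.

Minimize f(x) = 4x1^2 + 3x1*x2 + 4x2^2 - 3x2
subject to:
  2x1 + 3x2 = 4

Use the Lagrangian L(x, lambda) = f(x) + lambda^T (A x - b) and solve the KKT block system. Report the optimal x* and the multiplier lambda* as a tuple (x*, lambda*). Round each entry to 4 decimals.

Form the Lagrangian:
  L(x, lambda) = (1/2) x^T Q x + c^T x + lambda^T (A x - b)
Stationarity (grad_x L = 0): Q x + c + A^T lambda = 0.
Primal feasibility: A x = b.

This gives the KKT block system:
  [ Q   A^T ] [ x     ]   [-c ]
  [ A    0  ] [ lambda ] = [ b ]

Solving the linear system:
  x*      = (0.1471, 1.2353)
  lambda* = (-2.4412)
  f(x*)   = 3.0294

x* = (0.1471, 1.2353), lambda* = (-2.4412)


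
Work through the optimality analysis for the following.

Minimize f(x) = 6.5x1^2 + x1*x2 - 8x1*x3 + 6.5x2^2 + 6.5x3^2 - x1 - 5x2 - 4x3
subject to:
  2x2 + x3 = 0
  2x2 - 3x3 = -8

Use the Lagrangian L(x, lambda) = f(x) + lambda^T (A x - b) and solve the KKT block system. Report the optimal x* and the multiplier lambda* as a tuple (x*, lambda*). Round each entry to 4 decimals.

Form the Lagrangian:
  L(x, lambda) = (1/2) x^T Q x + c^T x + lambda^T (A x - b)
Stationarity (grad_x L = 0): Q x + c + A^T lambda = 0.
Primal feasibility: A x = b.

This gives the KKT block system:
  [ Q   A^T ] [ x     ]   [-c ]
  [ A    0  ] [ lambda ] = [ b ]

Solving the linear system:
  x*      = (1.3846, -1, 2)
  lambda* = (3.5, 4.8077)
  f(x*)   = 17.0385

x* = (1.3846, -1, 2), lambda* = (3.5, 4.8077)


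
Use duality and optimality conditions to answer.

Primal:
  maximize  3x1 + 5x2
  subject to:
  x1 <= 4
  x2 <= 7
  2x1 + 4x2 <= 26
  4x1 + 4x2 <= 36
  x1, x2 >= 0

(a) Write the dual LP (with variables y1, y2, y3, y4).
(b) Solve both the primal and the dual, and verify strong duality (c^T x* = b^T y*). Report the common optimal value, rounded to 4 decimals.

The standard primal-dual pair for 'max c^T x s.t. A x <= b, x >= 0' is:
  Dual:  min b^T y  s.t.  A^T y >= c,  y >= 0.

So the dual LP is:
  minimize  4y1 + 7y2 + 26y3 + 36y4
  subject to:
    y1 + 2y3 + 4y4 >= 3
    y2 + 4y3 + 4y4 >= 5
    y1, y2, y3, y4 >= 0

Solving the primal: x* = (4, 4.5).
  primal value c^T x* = 34.5.
Solving the dual: y* = (0.5, 0, 1.25, 0).
  dual value b^T y* = 34.5.
Strong duality: c^T x* = b^T y*. Confirmed.

34.5


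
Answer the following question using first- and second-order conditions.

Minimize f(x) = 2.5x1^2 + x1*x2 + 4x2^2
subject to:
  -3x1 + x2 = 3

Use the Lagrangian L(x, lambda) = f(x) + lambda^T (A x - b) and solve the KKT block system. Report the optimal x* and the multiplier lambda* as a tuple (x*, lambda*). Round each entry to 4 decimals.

Form the Lagrangian:
  L(x, lambda) = (1/2) x^T Q x + c^T x + lambda^T (A x - b)
Stationarity (grad_x L = 0): Q x + c + A^T lambda = 0.
Primal feasibility: A x = b.

This gives the KKT block system:
  [ Q   A^T ] [ x     ]   [-c ]
  [ A    0  ] [ lambda ] = [ b ]

Solving the linear system:
  x*      = (-0.9036, 0.2892)
  lambda* = (-1.4096)
  f(x*)   = 2.1145

x* = (-0.9036, 0.2892), lambda* = (-1.4096)


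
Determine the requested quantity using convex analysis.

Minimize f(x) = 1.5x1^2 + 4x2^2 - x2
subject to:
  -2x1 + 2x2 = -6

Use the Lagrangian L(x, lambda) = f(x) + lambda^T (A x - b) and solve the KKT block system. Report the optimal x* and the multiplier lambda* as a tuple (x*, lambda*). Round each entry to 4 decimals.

Form the Lagrangian:
  L(x, lambda) = (1/2) x^T Q x + c^T x + lambda^T (A x - b)
Stationarity (grad_x L = 0): Q x + c + A^T lambda = 0.
Primal feasibility: A x = b.

This gives the KKT block system:
  [ Q   A^T ] [ x     ]   [-c ]
  [ A    0  ] [ lambda ] = [ b ]

Solving the linear system:
  x*      = (2.2727, -0.7273)
  lambda* = (3.4091)
  f(x*)   = 10.5909

x* = (2.2727, -0.7273), lambda* = (3.4091)


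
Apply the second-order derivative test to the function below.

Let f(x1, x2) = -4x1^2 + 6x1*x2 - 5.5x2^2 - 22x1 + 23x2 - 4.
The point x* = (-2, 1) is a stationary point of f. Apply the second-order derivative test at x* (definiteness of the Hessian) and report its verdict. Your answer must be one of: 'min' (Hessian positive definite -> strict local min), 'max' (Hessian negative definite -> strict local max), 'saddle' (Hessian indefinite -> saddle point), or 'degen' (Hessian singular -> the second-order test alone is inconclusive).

Compute the Hessian H = grad^2 f:
  H = [[-8, 6], [6, -11]]
Verify stationarity: grad f(x*) = H x* + g = (0, 0).
Eigenvalues of H: -15.6847, -3.3153.
Both eigenvalues < 0, so H is negative definite -> x* is a strict local max.

max


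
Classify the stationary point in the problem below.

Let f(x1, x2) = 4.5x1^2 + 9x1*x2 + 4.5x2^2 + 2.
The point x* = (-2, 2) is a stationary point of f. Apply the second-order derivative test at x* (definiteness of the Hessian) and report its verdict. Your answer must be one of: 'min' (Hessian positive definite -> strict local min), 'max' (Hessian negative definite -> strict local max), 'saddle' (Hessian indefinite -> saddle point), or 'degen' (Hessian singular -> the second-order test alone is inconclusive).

Compute the Hessian H = grad^2 f:
  H = [[9, 9], [9, 9]]
Verify stationarity: grad f(x*) = H x* + g = (0, 0).
Eigenvalues of H: 0, 18.
H has a zero eigenvalue (singular; positive semidefinite but not definite), so H is neither positive definite, negative definite, nor indefinite. The second-order test alone is inconclusive -> degen.
(Indeed, f is constant along the null direction of H through x*, so x* is not a strict local extremum.)

degen


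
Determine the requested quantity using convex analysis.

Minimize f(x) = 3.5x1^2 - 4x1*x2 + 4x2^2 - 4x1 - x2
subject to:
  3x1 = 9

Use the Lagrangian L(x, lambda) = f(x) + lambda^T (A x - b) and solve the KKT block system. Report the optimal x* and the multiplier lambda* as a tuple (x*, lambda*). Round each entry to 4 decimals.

Form the Lagrangian:
  L(x, lambda) = (1/2) x^T Q x + c^T x + lambda^T (A x - b)
Stationarity (grad_x L = 0): Q x + c + A^T lambda = 0.
Primal feasibility: A x = b.

This gives the KKT block system:
  [ Q   A^T ] [ x     ]   [-c ]
  [ A    0  ] [ lambda ] = [ b ]

Solving the linear system:
  x*      = (3, 1.625)
  lambda* = (-3.5)
  f(x*)   = 8.9375

x* = (3, 1.625), lambda* = (-3.5)


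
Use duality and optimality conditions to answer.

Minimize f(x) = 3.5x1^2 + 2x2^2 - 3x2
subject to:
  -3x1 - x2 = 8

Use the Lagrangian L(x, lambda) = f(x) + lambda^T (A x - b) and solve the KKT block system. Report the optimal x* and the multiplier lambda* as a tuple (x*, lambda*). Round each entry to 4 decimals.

Form the Lagrangian:
  L(x, lambda) = (1/2) x^T Q x + c^T x + lambda^T (A x - b)
Stationarity (grad_x L = 0): Q x + c + A^T lambda = 0.
Primal feasibility: A x = b.

This gives the KKT block system:
  [ Q   A^T ] [ x     ]   [-c ]
  [ A    0  ] [ lambda ] = [ b ]

Solving the linear system:
  x*      = (-2.4419, -0.6744)
  lambda* = (-5.6977)
  f(x*)   = 23.8023

x* = (-2.4419, -0.6744), lambda* = (-5.6977)


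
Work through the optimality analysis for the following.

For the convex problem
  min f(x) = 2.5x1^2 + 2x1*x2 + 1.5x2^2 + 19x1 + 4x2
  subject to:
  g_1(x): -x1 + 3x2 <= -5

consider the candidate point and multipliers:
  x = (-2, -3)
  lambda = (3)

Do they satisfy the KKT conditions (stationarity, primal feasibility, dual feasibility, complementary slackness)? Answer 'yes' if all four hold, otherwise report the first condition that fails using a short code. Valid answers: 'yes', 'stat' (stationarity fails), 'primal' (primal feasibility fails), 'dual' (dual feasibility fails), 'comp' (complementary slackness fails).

Gradient of f: grad f(x) = Q x + c = (3, -9)
Constraint values g_i(x) = a_i^T x - b_i:
  g_1((-2, -3)) = -2
Stationarity residual: grad f(x) + sum_i lambda_i a_i = (0, 0)
  -> stationarity OK
Primal feasibility (all g_i <= 0): OK
Dual feasibility (all lambda_i >= 0): OK
Complementary slackness (lambda_i * g_i(x) = 0 for all i): FAILS

Verdict: the first failing condition is complementary_slackness -> comp.

comp


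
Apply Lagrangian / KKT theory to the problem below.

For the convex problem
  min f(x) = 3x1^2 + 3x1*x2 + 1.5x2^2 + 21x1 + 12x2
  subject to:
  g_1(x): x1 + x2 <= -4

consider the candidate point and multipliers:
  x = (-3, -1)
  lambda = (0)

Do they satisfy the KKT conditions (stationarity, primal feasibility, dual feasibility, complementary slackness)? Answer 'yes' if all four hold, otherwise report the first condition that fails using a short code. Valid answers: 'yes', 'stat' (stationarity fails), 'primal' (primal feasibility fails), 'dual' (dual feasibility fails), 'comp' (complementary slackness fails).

Gradient of f: grad f(x) = Q x + c = (0, 0)
Constraint values g_i(x) = a_i^T x - b_i:
  g_1((-3, -1)) = 0
Stationarity residual: grad f(x) + sum_i lambda_i a_i = (0, 0)
  -> stationarity OK
Primal feasibility (all g_i <= 0): OK
Dual feasibility (all lambda_i >= 0): OK
Complementary slackness (lambda_i * g_i(x) = 0 for all i): OK

Verdict: yes, KKT holds.

yes


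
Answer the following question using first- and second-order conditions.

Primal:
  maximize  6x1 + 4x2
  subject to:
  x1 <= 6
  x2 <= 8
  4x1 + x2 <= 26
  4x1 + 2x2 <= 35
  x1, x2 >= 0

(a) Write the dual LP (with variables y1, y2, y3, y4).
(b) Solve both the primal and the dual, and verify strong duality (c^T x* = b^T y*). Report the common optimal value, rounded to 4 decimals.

The standard primal-dual pair for 'max c^T x s.t. A x <= b, x >= 0' is:
  Dual:  min b^T y  s.t.  A^T y >= c,  y >= 0.

So the dual LP is:
  minimize  6y1 + 8y2 + 26y3 + 35y4
  subject to:
    y1 + 4y3 + 4y4 >= 6
    y2 + y3 + 2y4 >= 4
    y1, y2, y3, y4 >= 0

Solving the primal: x* = (4.5, 8).
  primal value c^T x* = 59.
Solving the dual: y* = (0, 2.5, 1.5, 0).
  dual value b^T y* = 59.
Strong duality: c^T x* = b^T y*. Confirmed.

59


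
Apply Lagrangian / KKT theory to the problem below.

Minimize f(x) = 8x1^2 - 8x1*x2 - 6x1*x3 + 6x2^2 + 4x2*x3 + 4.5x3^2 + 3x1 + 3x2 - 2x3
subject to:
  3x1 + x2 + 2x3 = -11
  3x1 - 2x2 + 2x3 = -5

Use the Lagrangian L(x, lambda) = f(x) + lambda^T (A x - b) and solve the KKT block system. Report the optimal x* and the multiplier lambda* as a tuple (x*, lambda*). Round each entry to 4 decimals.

Form the Lagrangian:
  L(x, lambda) = (1/2) x^T Q x + c^T x + lambda^T (A x - b)
Stationarity (grad_x L = 0): Q x + c + A^T lambda = 0.
Primal feasibility: A x = b.

This gives the KKT block system:
  [ Q   A^T ] [ x     ]   [-c ]
  [ A    0  ] [ lambda ] = [ b ]

Solving the linear system:
  x*      = (-2.2442, -2, -1.1336)
  lambda* = (4.7727, -1.404)
  f(x*)   = 17.5069

x* = (-2.2442, -2, -1.1336), lambda* = (4.7727, -1.404)


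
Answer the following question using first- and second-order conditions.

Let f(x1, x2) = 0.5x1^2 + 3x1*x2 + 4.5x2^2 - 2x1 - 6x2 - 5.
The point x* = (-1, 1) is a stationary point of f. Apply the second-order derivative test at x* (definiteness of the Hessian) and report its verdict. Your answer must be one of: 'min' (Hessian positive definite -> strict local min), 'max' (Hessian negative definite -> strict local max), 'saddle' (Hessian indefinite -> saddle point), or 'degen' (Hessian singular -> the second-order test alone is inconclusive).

Compute the Hessian H = grad^2 f:
  H = [[1, 3], [3, 9]]
Verify stationarity: grad f(x*) = H x* + g = (0, 0).
Eigenvalues of H: 0, 10.
H has a zero eigenvalue (singular; positive semidefinite but not definite), so H is neither positive definite, negative definite, nor indefinite. The second-order test alone is inconclusive -> degen.
(Indeed, f is constant along the null direction of H through x*, so x* is not a strict local extremum.)

degen


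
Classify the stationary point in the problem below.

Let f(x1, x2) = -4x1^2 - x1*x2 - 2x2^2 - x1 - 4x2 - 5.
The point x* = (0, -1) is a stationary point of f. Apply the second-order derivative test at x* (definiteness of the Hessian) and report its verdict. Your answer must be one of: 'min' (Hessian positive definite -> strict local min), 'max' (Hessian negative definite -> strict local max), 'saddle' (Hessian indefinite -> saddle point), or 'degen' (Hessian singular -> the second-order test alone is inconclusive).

Compute the Hessian H = grad^2 f:
  H = [[-8, -1], [-1, -4]]
Verify stationarity: grad f(x*) = H x* + g = (0, 0).
Eigenvalues of H: -8.2361, -3.7639.
Both eigenvalues < 0, so H is negative definite -> x* is a strict local max.

max
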